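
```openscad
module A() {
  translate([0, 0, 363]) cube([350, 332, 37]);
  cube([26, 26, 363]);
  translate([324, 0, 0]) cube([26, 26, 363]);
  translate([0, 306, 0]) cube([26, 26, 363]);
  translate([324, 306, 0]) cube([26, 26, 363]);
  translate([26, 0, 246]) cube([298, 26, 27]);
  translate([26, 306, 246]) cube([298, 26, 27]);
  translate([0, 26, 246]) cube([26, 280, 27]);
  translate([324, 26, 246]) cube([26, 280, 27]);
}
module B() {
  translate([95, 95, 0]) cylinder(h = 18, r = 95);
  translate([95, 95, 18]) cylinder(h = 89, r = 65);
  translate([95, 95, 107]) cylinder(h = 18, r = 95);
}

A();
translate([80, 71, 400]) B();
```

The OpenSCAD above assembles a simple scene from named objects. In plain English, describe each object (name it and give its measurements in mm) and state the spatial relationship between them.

A is a four-legged stool. The seat is a 350×332×37 mm slab whose top surface is at z = 400 mm; four square legs, each 26×26 mm in cross-section, run from the floor (z = 0) to the underside of the seat, each flush with a corner of the seat. Four stretchers, 26 mm wide and 27 mm tall, connect adjacent legs with their undersides at z = 246 mm, each running between the inner faces of the legs it joins and aligned with the legs' outer faces on the other axis.

B is a spool: two coaxial disc flanges of radius 95 mm and thickness 18 mm, joined by a core cylinder of radius 65 mm and height 89 mm. The lower flange rests on z = 0 and the three cylinders share a vertical axis.

The spool is on top of the stool, centred.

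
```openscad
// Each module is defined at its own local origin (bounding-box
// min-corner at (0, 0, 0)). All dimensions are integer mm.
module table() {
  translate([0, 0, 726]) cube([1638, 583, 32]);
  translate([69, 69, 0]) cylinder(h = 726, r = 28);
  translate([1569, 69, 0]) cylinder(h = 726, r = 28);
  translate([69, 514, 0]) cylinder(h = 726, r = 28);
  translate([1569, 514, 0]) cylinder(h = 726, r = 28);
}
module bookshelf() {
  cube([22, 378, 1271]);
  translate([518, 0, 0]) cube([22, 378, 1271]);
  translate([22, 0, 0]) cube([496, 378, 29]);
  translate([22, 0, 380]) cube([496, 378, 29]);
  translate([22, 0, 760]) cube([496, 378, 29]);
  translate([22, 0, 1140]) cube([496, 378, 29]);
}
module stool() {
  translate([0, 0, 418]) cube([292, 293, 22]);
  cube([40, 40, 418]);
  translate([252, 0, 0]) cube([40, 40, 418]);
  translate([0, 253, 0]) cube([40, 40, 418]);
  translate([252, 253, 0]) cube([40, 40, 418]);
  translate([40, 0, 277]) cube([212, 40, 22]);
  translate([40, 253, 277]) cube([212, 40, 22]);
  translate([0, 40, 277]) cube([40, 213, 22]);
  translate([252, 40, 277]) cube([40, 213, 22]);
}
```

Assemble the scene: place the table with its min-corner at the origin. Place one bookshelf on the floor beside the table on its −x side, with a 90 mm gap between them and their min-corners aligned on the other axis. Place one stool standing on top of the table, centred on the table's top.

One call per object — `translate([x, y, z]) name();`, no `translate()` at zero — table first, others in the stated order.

table();
translate([-630, 0, 0]) bookshelf();
translate([673, 145, 758]) stool();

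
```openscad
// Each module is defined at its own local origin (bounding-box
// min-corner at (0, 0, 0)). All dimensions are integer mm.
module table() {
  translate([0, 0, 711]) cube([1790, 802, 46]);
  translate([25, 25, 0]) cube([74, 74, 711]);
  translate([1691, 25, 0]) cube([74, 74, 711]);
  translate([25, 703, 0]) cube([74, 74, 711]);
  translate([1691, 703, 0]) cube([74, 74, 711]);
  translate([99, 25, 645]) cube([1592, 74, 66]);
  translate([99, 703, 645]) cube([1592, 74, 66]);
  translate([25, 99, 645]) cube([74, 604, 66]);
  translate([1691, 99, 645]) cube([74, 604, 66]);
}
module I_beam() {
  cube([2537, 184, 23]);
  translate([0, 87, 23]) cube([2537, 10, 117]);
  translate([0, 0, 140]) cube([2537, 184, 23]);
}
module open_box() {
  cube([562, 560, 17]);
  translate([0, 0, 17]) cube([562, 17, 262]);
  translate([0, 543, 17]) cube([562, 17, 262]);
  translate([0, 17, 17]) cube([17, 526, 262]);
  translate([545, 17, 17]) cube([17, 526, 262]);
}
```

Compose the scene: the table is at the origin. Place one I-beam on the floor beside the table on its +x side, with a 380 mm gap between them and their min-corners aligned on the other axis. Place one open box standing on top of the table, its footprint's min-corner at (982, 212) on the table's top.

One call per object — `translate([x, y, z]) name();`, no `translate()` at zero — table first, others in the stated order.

table();
translate([2170, 0, 0]) I_beam();
translate([982, 212, 757]) open_box();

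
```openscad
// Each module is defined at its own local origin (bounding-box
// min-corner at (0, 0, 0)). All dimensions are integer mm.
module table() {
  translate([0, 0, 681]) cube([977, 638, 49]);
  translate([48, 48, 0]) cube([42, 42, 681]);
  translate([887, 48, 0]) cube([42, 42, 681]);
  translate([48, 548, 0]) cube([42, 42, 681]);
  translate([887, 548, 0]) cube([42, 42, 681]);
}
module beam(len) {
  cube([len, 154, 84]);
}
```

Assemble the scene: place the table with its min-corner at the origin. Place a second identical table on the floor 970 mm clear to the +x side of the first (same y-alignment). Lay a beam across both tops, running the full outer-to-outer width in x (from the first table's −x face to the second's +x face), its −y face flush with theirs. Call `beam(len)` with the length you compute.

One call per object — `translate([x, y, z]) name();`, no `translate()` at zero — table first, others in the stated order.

table();
translate([1947, 0, 0]) table();
translate([0, 0, 730]) beam(2924);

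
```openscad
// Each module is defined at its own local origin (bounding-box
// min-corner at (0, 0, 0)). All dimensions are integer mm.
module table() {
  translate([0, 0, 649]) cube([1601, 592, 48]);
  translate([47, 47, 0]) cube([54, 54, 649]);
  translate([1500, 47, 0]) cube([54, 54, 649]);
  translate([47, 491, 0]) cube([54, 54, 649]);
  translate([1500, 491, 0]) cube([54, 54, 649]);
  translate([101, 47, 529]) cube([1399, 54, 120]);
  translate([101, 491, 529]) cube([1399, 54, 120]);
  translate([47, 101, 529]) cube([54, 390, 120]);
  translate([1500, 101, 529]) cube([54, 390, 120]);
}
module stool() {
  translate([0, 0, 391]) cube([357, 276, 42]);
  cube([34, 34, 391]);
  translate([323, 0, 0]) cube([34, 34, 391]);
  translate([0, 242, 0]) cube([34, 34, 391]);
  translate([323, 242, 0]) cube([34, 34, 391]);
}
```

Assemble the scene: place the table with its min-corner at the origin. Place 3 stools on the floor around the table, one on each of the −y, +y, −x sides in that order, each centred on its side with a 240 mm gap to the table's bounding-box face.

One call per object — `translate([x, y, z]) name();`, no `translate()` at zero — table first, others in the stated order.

table();
translate([622, -516, 0]) stool();
translate([622, 832, 0]) stool();
translate([-597, 158, 0]) stool();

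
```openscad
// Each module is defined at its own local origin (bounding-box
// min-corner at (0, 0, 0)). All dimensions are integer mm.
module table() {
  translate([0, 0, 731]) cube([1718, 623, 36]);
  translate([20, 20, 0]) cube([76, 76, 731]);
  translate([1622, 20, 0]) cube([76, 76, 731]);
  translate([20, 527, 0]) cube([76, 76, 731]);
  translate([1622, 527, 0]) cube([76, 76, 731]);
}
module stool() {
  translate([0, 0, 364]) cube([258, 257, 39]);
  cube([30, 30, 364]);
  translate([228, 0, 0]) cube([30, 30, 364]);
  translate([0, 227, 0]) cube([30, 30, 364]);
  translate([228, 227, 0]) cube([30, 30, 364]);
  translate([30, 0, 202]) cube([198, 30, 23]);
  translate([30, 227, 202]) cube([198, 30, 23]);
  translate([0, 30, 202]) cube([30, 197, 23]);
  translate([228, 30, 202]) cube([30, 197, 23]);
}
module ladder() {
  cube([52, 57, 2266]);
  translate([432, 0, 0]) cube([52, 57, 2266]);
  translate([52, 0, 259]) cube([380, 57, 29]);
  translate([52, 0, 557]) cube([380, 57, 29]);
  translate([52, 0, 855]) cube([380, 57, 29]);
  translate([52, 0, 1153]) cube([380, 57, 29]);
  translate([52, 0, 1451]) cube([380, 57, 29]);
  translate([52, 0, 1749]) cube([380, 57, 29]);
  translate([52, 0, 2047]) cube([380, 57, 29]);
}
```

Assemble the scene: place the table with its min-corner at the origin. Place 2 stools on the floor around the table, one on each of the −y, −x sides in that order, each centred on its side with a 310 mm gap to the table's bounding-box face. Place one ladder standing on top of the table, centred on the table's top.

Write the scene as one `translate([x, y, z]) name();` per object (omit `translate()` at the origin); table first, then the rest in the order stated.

table();
translate([730, -567, 0]) stool();
translate([-568, 183, 0]) stool();
translate([617, 283, 767]) ladder();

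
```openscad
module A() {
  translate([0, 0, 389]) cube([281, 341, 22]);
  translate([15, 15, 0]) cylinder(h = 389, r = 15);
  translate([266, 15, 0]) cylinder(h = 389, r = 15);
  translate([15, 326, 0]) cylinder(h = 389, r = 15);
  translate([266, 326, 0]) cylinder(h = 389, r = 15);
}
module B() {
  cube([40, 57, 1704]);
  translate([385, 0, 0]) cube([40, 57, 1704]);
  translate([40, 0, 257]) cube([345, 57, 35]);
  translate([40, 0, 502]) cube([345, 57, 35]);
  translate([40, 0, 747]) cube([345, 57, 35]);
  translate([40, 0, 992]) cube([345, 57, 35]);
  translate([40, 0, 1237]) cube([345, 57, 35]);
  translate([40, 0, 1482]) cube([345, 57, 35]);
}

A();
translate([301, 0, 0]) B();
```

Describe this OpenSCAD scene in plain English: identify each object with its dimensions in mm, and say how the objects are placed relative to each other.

A is a four-legged stool. The seat is a 281×341×22 mm slab whose top surface is at z = 411 mm; four round legs, each 30 mm in diameter, run from the floor (z = 0) to the underside of the seat, each leg's axis is inset half a diameter from the nearest pair of seat edges (so the leg's bounding box is flush with the corner).

B is a straight ladder. Two 40×57 mm vertical rails, 1704 mm tall, stand 425 mm apart (outside-to-outside) with their front faces coplanar on the −y side. 6 rungs, each 57 mm deep and 35 mm tall, span between the inner faces of the rails, front faces flush with the rails. The lowest rung's underside is at z = 257 mm and rungs are spaced 245 mm apart (underside to underside).

The ladder is on the floor beside the stool on its +x side.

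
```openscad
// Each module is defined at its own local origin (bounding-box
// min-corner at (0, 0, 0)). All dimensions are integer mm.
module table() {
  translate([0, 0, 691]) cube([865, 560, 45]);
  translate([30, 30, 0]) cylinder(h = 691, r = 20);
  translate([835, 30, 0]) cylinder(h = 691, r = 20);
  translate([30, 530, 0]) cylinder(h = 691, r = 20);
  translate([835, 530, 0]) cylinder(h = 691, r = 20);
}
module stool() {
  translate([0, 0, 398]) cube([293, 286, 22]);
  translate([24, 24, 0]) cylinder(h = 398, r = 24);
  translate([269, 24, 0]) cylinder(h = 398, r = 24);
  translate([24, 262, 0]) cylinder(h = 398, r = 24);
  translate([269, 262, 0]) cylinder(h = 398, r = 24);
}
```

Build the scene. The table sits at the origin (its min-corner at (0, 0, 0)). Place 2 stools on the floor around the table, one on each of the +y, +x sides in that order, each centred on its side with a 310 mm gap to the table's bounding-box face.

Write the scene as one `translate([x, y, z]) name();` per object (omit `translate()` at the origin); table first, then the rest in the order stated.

table();
translate([286, 870, 0]) stool();
translate([1175, 137, 0]) stool();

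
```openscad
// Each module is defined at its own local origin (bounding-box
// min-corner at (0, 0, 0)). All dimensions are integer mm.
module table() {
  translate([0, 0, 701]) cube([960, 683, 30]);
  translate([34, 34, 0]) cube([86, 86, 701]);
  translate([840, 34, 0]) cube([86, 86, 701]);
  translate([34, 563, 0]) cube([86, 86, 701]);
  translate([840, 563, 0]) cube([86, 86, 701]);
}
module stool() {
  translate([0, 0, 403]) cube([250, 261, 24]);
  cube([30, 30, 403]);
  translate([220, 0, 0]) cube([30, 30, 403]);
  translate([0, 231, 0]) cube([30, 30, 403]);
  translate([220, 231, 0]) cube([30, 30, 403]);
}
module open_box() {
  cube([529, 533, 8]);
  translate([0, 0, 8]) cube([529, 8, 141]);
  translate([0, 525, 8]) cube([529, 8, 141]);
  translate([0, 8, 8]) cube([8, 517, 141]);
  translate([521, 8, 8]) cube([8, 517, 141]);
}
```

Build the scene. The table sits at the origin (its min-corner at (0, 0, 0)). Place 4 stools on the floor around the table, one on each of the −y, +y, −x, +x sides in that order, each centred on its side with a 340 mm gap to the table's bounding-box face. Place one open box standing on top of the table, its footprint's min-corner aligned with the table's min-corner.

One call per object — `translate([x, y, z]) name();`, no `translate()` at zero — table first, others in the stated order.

table();
translate([355, -601, 0]) stool();
translate([355, 1023, 0]) stool();
translate([-590, 211, 0]) stool();
translate([1300, 211, 0]) stool();
translate([0, 0, 731]) open_box();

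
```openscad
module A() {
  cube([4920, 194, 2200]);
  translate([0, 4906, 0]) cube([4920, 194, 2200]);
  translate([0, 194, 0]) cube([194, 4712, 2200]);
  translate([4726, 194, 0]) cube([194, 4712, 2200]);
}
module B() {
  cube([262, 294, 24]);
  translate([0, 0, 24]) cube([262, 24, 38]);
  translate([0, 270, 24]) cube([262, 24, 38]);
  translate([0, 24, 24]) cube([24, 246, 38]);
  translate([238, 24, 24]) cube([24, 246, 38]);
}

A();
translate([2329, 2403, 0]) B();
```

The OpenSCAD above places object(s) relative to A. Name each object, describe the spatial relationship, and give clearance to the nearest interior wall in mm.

Clearances: x = 2135, y = 2209; minimum 2135 mm.

A is a house frame. B is an open box. The open box sits inside the house frame, centred. The clearance to the nearest interior wall is 2135 mm.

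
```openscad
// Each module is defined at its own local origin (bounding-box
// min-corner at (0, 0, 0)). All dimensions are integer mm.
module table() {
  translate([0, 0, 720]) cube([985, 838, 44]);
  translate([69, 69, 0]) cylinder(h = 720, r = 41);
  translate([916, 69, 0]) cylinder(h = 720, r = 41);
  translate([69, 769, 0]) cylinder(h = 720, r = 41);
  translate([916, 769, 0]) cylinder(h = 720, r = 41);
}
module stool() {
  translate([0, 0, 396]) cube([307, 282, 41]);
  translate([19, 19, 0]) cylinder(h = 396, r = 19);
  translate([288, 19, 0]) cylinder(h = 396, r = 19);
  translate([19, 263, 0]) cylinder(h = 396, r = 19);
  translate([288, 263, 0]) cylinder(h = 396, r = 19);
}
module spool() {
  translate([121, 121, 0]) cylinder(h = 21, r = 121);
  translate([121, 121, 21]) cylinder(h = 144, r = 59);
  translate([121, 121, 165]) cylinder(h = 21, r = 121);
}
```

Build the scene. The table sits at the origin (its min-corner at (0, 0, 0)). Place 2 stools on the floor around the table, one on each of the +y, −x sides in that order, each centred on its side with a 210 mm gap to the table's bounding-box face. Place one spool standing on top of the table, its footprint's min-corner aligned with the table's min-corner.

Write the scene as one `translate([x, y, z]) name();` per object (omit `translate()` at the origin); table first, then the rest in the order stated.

table();
translate([339, 1048, 0]) stool();
translate([-517, 278, 0]) stool();
translate([0, 0, 764]) spool();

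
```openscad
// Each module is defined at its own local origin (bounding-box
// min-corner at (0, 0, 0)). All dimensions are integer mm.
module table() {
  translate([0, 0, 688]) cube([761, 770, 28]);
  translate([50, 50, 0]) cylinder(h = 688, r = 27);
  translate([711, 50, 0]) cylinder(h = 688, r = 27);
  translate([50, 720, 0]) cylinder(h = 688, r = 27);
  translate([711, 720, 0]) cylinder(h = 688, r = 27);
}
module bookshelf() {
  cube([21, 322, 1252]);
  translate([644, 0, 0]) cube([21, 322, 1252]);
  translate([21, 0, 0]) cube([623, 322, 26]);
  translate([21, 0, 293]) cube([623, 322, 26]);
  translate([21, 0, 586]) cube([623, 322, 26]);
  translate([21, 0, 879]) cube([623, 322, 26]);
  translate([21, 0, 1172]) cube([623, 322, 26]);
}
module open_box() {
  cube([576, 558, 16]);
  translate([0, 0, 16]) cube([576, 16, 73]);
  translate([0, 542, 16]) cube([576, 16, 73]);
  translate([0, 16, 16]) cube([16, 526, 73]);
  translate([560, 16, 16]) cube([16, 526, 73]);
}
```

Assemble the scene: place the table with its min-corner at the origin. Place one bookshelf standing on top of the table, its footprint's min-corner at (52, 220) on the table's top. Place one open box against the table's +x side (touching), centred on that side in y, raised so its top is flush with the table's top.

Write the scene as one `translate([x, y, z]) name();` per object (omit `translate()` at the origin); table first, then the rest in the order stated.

table();
translate([52, 220, 716]) bookshelf();
translate([761, 106, 627]) open_box();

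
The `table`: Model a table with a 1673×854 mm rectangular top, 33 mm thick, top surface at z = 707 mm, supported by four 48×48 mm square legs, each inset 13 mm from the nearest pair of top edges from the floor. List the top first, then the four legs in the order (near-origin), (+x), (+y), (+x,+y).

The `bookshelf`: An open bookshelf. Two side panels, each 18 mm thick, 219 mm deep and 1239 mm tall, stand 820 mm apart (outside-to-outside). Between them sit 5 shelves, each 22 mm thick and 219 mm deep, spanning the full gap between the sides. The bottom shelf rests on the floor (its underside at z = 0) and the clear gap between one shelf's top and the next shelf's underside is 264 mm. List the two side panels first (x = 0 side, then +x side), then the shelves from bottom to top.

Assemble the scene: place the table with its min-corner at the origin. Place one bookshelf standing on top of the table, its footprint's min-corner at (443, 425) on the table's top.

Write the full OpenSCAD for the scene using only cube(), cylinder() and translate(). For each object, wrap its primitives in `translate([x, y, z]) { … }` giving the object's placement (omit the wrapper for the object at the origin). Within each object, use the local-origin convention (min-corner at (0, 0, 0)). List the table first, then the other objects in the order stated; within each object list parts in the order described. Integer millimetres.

translate([0, 0, 674]) cube([1673, 854, 33]);
translate([13, 13, 0]) cube([48, 48, 674]);
translate([1612, 13, 0]) cube([48, 48, 674]);
translate([13, 793, 0]) cube([48, 48, 674]);
translate([1612, 793, 0]) cube([48, 48, 674]);
translate([443, 425, 707]) {
  cube([18, 219, 1239]);
  translate([802, 0, 0]) cube([18, 219, 1239]);
  translate([18, 0, 0]) cube([784, 219, 22]);
  translate([18, 0, 286]) cube([784, 219, 22]);
  translate([18, 0, 572]) cube([784, 219, 22]);
  translate([18, 0, 858]) cube([784, 219, 22]);
  translate([18, 0, 1144]) cube([784, 219, 22]);
}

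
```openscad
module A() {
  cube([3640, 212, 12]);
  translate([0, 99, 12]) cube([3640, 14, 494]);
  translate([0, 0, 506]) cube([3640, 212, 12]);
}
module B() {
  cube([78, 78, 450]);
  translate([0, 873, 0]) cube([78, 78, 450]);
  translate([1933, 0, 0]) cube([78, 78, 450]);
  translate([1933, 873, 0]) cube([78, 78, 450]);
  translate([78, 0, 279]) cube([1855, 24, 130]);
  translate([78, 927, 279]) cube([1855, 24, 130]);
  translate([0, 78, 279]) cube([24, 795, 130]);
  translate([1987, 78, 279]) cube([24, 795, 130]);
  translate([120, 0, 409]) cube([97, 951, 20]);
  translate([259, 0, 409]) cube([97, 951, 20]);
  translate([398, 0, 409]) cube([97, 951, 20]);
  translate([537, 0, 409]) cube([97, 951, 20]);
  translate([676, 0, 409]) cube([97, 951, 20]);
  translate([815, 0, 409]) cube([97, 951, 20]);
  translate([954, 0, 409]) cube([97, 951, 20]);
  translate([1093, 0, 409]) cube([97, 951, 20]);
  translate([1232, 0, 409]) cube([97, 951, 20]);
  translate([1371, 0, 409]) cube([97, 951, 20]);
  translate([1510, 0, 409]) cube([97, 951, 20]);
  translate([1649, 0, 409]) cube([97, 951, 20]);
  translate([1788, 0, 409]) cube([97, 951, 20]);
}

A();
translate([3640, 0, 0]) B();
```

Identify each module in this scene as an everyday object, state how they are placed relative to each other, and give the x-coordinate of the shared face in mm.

The I-beam's +x face and the bed frame's −x face are both at x = 3640 mm.

A is an I-beam. B is a bed frame. The bed frame is against the I-beam's +x side, with their −y faces flush. The x-coordinate of the shared face is 3640 mm.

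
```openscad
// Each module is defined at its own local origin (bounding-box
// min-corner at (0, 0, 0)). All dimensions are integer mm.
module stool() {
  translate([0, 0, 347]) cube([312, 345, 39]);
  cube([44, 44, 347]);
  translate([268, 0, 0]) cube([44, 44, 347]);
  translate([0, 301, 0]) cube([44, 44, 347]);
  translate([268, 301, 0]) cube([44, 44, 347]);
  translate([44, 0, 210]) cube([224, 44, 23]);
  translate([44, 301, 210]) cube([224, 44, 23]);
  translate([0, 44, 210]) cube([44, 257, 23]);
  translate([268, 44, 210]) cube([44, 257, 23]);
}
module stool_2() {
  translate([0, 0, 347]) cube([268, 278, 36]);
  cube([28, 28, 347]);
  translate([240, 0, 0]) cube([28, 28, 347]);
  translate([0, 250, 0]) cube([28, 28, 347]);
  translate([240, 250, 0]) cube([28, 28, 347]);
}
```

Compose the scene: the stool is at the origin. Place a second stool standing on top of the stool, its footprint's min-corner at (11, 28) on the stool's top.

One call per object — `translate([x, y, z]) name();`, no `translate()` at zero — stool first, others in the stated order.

stool();
translate([11, 28, 386]) stool_2();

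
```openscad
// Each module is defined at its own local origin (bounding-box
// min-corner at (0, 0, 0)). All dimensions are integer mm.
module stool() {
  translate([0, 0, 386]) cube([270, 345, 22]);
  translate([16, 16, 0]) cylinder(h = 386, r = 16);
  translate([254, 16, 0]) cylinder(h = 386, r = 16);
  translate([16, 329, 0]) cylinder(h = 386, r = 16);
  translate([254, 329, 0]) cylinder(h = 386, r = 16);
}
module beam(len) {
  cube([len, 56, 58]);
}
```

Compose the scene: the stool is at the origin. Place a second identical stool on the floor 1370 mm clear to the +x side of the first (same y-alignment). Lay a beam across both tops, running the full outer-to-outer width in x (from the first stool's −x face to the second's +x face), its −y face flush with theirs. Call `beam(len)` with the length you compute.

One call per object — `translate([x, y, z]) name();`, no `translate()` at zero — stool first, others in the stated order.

stool();
translate([1640, 0, 0]) stool();
translate([0, 0, 408]) beam(1910);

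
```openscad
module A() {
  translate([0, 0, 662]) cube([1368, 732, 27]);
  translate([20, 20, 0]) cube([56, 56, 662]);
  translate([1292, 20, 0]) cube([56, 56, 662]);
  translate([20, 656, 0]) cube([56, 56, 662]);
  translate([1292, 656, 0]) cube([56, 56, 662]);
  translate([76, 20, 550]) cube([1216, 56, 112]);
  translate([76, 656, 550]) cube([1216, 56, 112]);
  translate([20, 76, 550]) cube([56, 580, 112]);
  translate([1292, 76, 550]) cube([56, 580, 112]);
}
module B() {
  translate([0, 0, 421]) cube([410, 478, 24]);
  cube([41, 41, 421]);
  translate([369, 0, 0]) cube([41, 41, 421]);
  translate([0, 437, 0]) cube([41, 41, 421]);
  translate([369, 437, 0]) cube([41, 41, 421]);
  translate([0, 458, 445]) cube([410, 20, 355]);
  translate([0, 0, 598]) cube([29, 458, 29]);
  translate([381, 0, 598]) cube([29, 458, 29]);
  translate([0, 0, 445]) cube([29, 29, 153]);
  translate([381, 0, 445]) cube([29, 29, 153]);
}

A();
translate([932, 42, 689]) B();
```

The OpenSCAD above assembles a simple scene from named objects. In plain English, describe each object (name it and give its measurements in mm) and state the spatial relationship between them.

A is a rectangular dining table. The top is 1368×732×27 mm with its upper surface at z = 689 mm. It stands on four 56×56 mm square legs, each inset 20 mm from the nearest pair of top edges, running from the floor to the underside of the top. Four apron rails, 56 mm thick and 112 mm tall, run between adjacent legs with their top edges flush with the underside of the top and their outer faces flush with the legs' outer faces.

B is a chair: 410×478 mm seat, 24 mm thick, top at z = 445 mm, on four 41 mm square corner legs flush with the seat edges. A 20 mm thick backrest slab spans the full seat width, extending 355 mm above the seat top, its back face flush with the seat's +y edge. Two armrests of 29×29 mm section run along each side from the seat's front edge to the front of the backrest, top faces 182 mm above the seat top and outer faces flush with the seat's x-edges; a 29×29 mm post under the front of each armrest stands on the seat at the front corner.

The chair is on top of the table.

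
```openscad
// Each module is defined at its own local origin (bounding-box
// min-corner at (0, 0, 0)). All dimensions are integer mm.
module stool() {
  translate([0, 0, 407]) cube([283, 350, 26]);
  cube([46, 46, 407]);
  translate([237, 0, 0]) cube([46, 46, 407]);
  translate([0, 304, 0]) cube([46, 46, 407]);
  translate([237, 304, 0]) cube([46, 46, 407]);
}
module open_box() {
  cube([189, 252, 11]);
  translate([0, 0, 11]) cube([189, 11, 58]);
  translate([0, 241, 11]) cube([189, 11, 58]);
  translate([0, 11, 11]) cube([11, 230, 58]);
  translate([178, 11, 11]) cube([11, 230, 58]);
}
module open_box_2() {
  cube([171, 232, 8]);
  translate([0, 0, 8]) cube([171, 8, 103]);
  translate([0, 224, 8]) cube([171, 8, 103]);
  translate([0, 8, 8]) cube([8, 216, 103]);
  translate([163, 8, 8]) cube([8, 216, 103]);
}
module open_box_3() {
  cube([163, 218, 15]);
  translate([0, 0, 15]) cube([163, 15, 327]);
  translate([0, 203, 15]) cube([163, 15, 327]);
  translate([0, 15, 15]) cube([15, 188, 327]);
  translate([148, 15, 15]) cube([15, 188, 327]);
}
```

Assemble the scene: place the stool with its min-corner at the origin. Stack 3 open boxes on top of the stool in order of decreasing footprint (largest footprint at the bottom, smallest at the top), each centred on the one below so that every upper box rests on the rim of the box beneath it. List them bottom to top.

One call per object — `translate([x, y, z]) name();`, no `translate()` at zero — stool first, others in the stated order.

stool();
translate([47, 49, 433]) open_box();
translate([56, 59, 502]) open_box_2();
translate([60, 66, 613]) open_box_3();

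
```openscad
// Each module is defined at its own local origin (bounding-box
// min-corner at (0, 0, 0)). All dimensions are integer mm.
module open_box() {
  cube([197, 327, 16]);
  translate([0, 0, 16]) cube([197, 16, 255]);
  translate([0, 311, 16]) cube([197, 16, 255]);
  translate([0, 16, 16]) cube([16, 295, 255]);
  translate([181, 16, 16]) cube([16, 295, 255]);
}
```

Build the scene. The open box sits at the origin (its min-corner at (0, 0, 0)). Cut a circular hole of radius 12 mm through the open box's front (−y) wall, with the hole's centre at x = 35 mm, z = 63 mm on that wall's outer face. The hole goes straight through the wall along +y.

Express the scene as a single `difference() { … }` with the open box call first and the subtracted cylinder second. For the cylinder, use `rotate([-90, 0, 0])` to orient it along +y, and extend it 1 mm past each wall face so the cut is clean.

difference() {
  open_box();
  translate([35, -1, 63]) rotate([-90, 0, 0]) cylinder(h = 18, r = 12);
}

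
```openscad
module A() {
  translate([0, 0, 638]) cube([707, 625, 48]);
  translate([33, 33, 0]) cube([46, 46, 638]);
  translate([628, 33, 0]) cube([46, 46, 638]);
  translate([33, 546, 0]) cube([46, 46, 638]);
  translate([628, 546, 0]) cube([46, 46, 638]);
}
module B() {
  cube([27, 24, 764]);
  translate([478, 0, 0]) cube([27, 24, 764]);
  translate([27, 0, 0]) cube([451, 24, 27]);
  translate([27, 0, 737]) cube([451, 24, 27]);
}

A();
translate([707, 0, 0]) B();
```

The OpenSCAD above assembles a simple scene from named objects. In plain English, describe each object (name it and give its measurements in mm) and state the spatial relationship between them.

A is a rectangular dining table. The top is 707×625×48 mm with its upper surface at z = 686 mm. It stands on four 46×46 mm square legs, each inset 33 mm from the nearest pair of top edges, running from the floor to the underside of the top.

B is a picture frame with a 451×710 mm rectangular opening (x by z) and a uniform 27 mm border on every side. Frame depth is 24 mm along y. It is built from two vertical stiles running the full outside height and two horizontal rails spanning the gap between the stiles.

The picture frame is against the table's +x side, with their −y faces flush.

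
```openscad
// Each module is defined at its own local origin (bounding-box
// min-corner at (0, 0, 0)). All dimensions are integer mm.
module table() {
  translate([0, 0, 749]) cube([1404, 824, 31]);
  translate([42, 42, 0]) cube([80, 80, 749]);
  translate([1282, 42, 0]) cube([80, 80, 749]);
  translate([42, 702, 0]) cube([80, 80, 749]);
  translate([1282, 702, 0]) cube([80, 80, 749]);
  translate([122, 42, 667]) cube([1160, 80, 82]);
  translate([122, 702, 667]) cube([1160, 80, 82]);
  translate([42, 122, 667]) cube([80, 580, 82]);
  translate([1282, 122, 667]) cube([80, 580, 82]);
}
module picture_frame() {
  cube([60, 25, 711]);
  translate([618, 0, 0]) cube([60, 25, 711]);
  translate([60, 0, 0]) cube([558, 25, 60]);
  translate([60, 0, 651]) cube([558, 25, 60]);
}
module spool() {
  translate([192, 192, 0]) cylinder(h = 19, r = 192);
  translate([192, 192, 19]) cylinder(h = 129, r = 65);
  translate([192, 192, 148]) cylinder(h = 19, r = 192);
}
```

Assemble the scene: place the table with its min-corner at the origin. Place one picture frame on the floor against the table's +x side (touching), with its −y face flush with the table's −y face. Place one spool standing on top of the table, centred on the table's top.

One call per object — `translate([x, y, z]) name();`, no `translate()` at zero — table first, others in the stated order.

table();
translate([1404, 0, 0]) picture_frame();
translate([510, 220, 780]) spool();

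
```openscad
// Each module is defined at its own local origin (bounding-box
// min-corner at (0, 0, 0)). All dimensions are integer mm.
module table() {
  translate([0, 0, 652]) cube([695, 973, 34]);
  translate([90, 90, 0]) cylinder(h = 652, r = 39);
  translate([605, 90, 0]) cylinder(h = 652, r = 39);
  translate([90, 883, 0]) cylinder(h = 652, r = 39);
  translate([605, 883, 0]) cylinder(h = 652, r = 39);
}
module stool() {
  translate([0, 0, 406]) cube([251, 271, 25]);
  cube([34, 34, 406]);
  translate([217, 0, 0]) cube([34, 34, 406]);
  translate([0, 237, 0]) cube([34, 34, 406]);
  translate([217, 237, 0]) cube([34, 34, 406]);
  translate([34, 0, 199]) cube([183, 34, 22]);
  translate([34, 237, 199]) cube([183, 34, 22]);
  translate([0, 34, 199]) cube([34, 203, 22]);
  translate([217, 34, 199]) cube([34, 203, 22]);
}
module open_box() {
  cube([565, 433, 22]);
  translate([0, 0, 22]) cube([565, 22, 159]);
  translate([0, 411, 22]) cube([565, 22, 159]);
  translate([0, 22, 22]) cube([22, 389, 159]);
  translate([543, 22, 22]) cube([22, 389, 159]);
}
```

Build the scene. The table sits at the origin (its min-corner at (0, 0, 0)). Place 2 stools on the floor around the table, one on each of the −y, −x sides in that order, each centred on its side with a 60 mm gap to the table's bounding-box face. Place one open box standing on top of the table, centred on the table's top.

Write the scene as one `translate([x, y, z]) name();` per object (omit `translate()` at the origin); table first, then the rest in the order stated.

table();
translate([222, -331, 0]) stool();
translate([-311, 351, 0]) stool();
translate([65, 270, 686]) open_box();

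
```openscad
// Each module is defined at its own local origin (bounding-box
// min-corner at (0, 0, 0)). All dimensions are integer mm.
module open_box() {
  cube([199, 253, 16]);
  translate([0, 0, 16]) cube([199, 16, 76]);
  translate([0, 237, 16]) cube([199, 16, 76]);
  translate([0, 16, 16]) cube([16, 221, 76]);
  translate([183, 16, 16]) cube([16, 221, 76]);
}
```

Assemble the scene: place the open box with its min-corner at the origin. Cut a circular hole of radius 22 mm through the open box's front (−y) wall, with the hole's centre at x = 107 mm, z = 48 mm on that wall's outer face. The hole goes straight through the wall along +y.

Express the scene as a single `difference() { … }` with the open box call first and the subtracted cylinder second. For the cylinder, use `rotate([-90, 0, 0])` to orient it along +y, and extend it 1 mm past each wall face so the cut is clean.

difference() {
  open_box();
  translate([107, -1, 48]) rotate([-90, 0, 0]) cylinder(h = 18, r = 22);
}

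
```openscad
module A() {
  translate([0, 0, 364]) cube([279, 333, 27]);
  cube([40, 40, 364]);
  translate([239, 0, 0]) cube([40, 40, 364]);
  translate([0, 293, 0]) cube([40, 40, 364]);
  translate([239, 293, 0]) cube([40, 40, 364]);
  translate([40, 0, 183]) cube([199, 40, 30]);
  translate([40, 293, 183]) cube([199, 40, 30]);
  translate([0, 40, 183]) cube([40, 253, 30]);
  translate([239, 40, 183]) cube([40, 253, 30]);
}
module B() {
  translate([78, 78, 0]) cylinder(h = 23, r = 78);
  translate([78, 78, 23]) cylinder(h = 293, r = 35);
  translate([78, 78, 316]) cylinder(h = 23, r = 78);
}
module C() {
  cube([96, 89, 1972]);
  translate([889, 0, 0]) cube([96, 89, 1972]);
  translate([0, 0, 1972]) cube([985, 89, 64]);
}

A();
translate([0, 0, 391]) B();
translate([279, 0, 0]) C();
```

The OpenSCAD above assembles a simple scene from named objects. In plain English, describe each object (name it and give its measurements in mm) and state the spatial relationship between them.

A is a four-legged stool. The seat is a 279×333×27 mm slab whose top surface is at z = 391 mm; four square legs, each 40×40 mm in cross-section, run from the floor (z = 0) to the underside of the seat, each flush with a corner of the seat. Four stretchers, 40 mm wide and 30 mm tall, connect adjacent legs with their undersides at z = 183 mm, each running between the inner faces of the legs it joins and aligned with the legs' outer faces on the other axis.

B is a spool: two coaxial disc flanges of radius 78 mm and thickness 23 mm, joined by a core cylinder of radius 35 mm and height 293 mm. The lower flange rests on z = 0 and the three cylinders share a vertical axis.

C is a rectangular door frame: two vertical jambs of 96×89 mm section, 1972 mm tall, with a clear opening 793 mm wide between their inner faces. A header 64 mm tall and 89 mm deep lies on top of the jambs and spans the full outside width.

The spool is on top of the stool. The door frame is against the stool's +x side, with their −y faces flush.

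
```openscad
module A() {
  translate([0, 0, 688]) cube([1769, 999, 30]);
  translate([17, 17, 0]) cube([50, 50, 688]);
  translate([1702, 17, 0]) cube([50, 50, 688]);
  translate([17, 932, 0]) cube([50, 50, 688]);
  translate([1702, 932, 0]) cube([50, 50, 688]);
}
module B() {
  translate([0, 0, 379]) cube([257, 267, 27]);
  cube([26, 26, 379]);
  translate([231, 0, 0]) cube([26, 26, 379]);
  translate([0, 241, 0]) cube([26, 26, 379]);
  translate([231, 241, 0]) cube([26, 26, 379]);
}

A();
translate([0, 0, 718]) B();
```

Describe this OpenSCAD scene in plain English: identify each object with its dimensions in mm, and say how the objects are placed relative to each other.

A is a table with a 1769×999 mm rectangular top, 30 mm thick, top surface at z = 718 mm, supported by four 50×50 mm square legs, each inset 17 mm from the nearest pair of top edges, running from the floor.

B is a simple wooden stool: a rectangular seat 257 mm (x) by 267 mm (y), 27 mm thick, top face at z = 406 mm, on four square legs, each 26×26 mm in cross-section. The legs rest on z = 0, each flush with a corner of the seat.

The stool is on top of the table.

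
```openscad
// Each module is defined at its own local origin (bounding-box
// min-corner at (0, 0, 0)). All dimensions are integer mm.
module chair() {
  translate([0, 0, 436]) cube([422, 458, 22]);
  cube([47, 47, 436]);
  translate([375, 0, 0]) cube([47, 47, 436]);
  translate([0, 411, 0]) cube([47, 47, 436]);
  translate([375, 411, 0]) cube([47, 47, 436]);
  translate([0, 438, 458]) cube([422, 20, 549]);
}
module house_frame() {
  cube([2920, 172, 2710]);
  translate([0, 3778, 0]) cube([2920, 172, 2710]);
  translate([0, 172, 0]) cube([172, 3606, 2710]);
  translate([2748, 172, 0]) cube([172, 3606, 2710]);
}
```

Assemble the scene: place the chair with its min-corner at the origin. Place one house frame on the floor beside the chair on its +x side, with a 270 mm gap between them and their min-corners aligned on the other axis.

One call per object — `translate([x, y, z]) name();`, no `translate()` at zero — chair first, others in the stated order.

chair();
translate([692, 0, 0]) house_frame();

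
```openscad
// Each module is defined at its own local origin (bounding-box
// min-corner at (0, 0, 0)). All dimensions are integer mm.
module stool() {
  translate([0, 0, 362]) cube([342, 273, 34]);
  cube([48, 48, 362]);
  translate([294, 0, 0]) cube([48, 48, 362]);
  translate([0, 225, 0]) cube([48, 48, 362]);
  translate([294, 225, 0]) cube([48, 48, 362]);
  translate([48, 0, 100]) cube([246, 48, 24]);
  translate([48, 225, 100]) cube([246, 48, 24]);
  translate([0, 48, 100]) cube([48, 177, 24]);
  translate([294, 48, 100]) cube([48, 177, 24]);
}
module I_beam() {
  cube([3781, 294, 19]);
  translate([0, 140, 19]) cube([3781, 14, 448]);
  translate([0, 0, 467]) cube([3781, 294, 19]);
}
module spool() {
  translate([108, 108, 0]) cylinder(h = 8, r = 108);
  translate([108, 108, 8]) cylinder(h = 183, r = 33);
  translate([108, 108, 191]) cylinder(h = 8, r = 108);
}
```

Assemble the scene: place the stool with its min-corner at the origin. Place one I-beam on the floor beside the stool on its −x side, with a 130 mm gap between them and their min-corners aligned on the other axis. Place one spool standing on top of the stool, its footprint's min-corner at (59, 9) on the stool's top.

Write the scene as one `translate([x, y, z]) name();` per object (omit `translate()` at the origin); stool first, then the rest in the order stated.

stool();
translate([-3911, 0, 0]) I_beam();
translate([59, 9, 396]) spool();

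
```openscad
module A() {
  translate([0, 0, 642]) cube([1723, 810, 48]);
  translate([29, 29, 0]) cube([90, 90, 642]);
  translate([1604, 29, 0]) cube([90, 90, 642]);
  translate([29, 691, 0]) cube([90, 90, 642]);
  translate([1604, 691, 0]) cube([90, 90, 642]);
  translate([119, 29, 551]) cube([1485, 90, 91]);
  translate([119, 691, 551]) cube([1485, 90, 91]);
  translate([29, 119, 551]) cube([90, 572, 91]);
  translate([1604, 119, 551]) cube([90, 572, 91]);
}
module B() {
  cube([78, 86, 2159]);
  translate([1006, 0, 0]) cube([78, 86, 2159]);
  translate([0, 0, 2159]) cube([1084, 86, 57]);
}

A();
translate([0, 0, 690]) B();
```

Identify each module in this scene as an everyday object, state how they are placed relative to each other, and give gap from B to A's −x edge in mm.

A is a table. B is a door frame. The door frame is on top of the table. The gap from the door frame to the table's −x edge is 0 mm.

The door frame's min-x is at 0; the table's min-x is 0; gap = 0 mm.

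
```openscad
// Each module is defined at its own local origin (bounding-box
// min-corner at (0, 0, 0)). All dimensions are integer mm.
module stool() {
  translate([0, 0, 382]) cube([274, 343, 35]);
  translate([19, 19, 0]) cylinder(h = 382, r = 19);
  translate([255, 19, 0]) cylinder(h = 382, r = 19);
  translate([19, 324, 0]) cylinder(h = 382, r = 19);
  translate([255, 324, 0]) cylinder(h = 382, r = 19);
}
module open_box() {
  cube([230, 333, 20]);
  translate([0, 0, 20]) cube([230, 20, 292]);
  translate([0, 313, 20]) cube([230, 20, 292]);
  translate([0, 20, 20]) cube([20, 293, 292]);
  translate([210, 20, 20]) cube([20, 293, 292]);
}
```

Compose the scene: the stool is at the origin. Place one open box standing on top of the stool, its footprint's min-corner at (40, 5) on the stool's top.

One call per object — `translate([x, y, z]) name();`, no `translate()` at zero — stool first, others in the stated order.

stool();
translate([40, 5, 417]) open_box();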